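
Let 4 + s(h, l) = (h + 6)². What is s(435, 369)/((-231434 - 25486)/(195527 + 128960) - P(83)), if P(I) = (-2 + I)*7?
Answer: -63105258299/184241049 ≈ -342.51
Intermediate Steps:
P(I) = -14 + 7*I
s(h, l) = -4 + (6 + h)² (s(h, l) = -4 + (h + 6)² = -4 + (6 + h)²)
s(435, 369)/((-231434 - 25486)/(195527 + 128960) - P(83)) = (-4 + (6 + 435)²)/((-231434 - 25486)/(195527 + 128960) - (-14 + 7*83)) = (-4 + 441²)/(-256920/324487 - (-14 + 581)) = (-4 + 194481)/(-256920*1/324487 - 1*567) = 194477/(-256920/324487 - 567) = 194477/(-184241049/324487) = 194477*(-324487/184241049) = -63105258299/184241049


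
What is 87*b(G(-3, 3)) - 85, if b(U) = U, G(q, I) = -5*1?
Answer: -520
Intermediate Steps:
G(q, I) = -5
87*b(G(-3, 3)) - 85 = 87*(-5) - 85 = -435 - 85 = -520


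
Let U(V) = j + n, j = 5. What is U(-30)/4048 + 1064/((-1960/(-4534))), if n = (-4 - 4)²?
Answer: 15161801/6160 ≈ 2461.3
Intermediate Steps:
n = 64 (n = (-8)² = 64)
U(V) = 69 (U(V) = 5 + 64 = 69)
U(-30)/4048 + 1064/((-1960/(-4534))) = 69/4048 + 1064/((-1960/(-4534))) = 69*(1/4048) + 1064/((-1960*(-1/4534))) = 3/176 + 1064/(980/2267) = 3/176 + 1064*(2267/980) = 3/176 + 86146/35 = 15161801/6160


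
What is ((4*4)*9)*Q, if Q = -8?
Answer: -1152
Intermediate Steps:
((4*4)*9)*Q = ((4*4)*9)*(-8) = (16*9)*(-8) = 144*(-8) = -1152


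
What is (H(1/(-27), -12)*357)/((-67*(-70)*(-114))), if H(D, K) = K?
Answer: 51/6365 ≈ 0.0080126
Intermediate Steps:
(H(1/(-27), -12)*357)/((-67*(-70)*(-114))) = (-12*357)/((-67*(-70)*(-114))) = -4284/(4690*(-114)) = -4284/(-534660) = -4284*(-1/534660) = 51/6365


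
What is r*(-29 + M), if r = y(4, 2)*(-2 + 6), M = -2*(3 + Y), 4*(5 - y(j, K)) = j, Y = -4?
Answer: -432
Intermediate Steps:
y(j, K) = 5 - j/4
M = 2 (M = -2*(3 - 4) = -2*(-1) = 2)
r = 16 (r = (5 - ¼*4)*(-2 + 6) = (5 - 1)*4 = 4*4 = 16)
r*(-29 + M) = 16*(-29 + 2) = 16*(-27) = -432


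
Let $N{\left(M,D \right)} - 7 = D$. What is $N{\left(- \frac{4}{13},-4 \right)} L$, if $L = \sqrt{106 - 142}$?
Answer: $18 i \approx 18.0 i$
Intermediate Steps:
$N{\left(M,D \right)} = 7 + D$
$L = 6 i$ ($L = \sqrt{-36} = 6 i \approx 6.0 i$)
$N{\left(- \frac{4}{13},-4 \right)} L = \left(7 - 4\right) 6 i = 3 \cdot 6 i = 18 i$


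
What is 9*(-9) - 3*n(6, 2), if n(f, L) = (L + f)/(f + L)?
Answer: -84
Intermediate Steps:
n(f, L) = 1 (n(f, L) = (L + f)/(L + f) = 1)
9*(-9) - 3*n(6, 2) = 9*(-9) - 3*1 = -81 - 3 = -84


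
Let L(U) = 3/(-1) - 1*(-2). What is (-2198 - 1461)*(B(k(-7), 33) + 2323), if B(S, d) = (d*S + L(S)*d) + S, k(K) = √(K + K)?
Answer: -8379110 - 124406*I*√14 ≈ -8.3791e+6 - 4.6548e+5*I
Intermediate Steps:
L(U) = -1 (L(U) = 3*(-1) + 2 = -3 + 2 = -1)
k(K) = √2*√K (k(K) = √(2*K) = √2*√K)
B(S, d) = S - d + S*d (B(S, d) = (d*S - d) + S = (S*d - d) + S = (-d + S*d) + S = S - d + S*d)
(-2198 - 1461)*(B(k(-7), 33) + 2323) = (-2198 - 1461)*((√2*√(-7) - 1*33 + (√2*√(-7))*33) + 2323) = -3659*((√2*(I*√7) - 33 + (√2*(I*√7))*33) + 2323) = -3659*((I*√14 - 33 + (I*√14)*33) + 2323) = -3659*((I*√14 - 33 + 33*I*√14) + 2323) = -3659*((-33 + 34*I*√14) + 2323) = -3659*(2290 + 34*I*√14) = -8379110 - 124406*I*√14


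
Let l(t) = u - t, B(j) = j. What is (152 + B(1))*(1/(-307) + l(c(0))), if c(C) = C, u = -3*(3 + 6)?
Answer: -1268370/307 ≈ -4131.5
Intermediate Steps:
u = -27 (u = -3*9 = -27)
l(t) = -27 - t
(152 + B(1))*(1/(-307) + l(c(0))) = (152 + 1)*(1/(-307) + (-27 - 1*0)) = 153*(-1/307 + (-27 + 0)) = 153*(-1/307 - 27) = 153*(-8290/307) = -1268370/307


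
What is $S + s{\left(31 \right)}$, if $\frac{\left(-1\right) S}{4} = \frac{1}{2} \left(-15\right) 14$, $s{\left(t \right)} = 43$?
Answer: $463$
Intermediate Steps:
$S = 420$ ($S = - 4 \cdot \frac{1}{2} \left(-15\right) 14 = - 4 \left(\left(- \frac{15}{2}\right) 14\right) = \left(-4\right) \left(-105\right) = 420$)
$S + s{\left(31 \right)} = 420 + 43 = 463$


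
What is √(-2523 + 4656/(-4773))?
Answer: I*√6388891195/1591 ≈ 50.239*I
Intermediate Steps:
√(-2523 + 4656/(-4773)) = √(-2523 + 4656*(-1/4773)) = √(-2523 - 1552/1591) = √(-4015645/1591) = I*√6388891195/1591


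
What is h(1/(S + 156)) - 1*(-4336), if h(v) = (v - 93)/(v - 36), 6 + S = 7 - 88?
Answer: 10772704/2483 ≈ 4338.6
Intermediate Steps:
S = -87 (S = -6 + (7 - 88) = -6 - 81 = -87)
h(v) = (-93 + v)/(-36 + v)
h(1/(S + 156)) - 1*(-4336) = (-93 + 1/(-87 + 156))/(-36 + 1/(-87 + 156)) - 1*(-4336) = (-93 + 1/69)/(-36 + 1/69) + 4336 = -6416/69/(-2483/69) + 4336 = -69/2483*(-6416/69) + 4336 = 6416/2483 + 4336 = 10772704/2483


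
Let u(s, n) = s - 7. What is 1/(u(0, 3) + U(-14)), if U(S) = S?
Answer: -1/21 ≈ -0.047619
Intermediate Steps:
u(s, n) = -7 + s
1/(u(0, 3) + U(-14)) = 1/((-7 + 0) - 14) = 1/(-7 - 14) = 1/(-21) = -1/21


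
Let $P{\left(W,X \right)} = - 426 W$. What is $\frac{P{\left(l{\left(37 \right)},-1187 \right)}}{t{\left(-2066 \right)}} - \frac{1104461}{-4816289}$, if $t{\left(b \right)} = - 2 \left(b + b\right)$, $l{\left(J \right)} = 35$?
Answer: $- \frac{31341801643}{19900906148} \approx -1.5749$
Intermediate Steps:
$t{\left(b \right)} = - 4 b$ ($t{\left(b \right)} = - 2 \cdot 2 b = - 4 b$)
$\frac{P{\left(l{\left(37 \right)},-1187 \right)}}{t{\left(-2066 \right)}} - \frac{1104461}{-4816289} = \frac{\left(-426\right) 35}{\left(-4\right) \left(-2066\right)} - \frac{1104461}{-4816289} = - \frac{14910}{8264} - - \frac{1104461}{4816289} = \left(-14910\right) \frac{1}{8264} + \frac{1104461}{4816289} = - \frac{7455}{4132} + \frac{1104461}{4816289} = - \frac{31341801643}{19900906148}$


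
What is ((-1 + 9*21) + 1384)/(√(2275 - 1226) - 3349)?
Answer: -1316157/2803688 - 393*√1049/2803688 ≈ -0.47398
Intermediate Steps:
((-1 + 9*21) + 1384)/(√(2275 - 1226) - 3349) = ((-1 + 189) + 1384)/(√1049 - 3349) = (188 + 1384)/(-3349 + √1049) = 1572/(-3349 + √1049)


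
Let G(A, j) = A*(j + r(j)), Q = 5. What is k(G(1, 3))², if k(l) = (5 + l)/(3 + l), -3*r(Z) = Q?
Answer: 361/169 ≈ 2.1361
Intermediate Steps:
r(Z) = -5/3 (r(Z) = -⅓*5 = -5/3)
G(A, j) = A*(-5/3 + j) (G(A, j) = A*(j - 5/3) = A*(-5/3 + j))
k(l) = (5 + l)/(3 + l)
k(G(1, 3))² = ((5 + (⅓)*1*(-5 + 3*3))/(3 + (⅓)*1*(-5 + 3*3)))² = ((5 + (⅓)*1*(-5 + 9))/(3 + (⅓)*1*(-5 + 9)))² = ((5 + (⅓)*1*4)/(3 + (⅓)*1*4))² = ((5 + 4/3)/(3 + 4/3))² = ((19/3)/(13/3))² = ((3/13)*(19/3))² = (19/13)² = 361/169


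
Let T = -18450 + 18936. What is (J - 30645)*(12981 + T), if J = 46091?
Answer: 208011282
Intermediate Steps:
T = 486
(J - 30645)*(12981 + T) = (46091 - 30645)*(12981 + 486) = 15446*13467 = 208011282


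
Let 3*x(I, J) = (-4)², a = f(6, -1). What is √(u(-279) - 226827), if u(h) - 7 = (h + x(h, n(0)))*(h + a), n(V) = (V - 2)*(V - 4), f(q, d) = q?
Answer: 3*I*√16901 ≈ 390.01*I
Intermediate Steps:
a = 6
n(V) = (-4 + V)*(-2 + V) (n(V) = (-2 + V)*(-4 + V) = (-4 + V)*(-2 + V))
x(I, J) = 16/3 (x(I, J) = (⅓)*(-4)² = (⅓)*16 = 16/3)
u(h) = 7 + (6 + h)*(16/3 + h) (u(h) = 7 + (h + 16/3)*(h + 6) = 7 + (16/3 + h)*(6 + h) = 7 + (6 + h)*(16/3 + h))
√(u(-279) - 226827) = √((39 + (-279)² + (34/3)*(-279)) - 226827) = √((39 + 77841 - 3162) - 226827) = √(74718 - 226827) = √(-152109) = 3*I*√16901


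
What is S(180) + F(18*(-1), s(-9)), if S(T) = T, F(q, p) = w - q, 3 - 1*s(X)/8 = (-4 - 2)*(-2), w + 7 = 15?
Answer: 206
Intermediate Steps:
w = 8 (w = -7 + 15 = 8)
s(X) = -72 (s(X) = 24 - 8*(-4 - 2)*(-2) = 24 - (-48)*(-2) = 24 - 8*12 = 24 - 96 = -72)
F(q, p) = 8 - q
S(180) + F(18*(-1), s(-9)) = 180 + (8 - 18*(-1)) = 180 + (8 - 1*(-18)) = 180 + (8 + 18) = 180 + 26 = 206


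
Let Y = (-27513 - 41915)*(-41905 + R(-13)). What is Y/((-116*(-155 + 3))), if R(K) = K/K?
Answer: 90915966/551 ≈ 1.6500e+5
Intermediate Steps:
R(K) = 1
Y = 2909310912 (Y = (-27513 - 41915)*(-41905 + 1) = -69428*(-41904) = 2909310912)
Y/((-116*(-155 + 3))) = 2909310912/((-116*(-155 + 3))) = 2909310912/((-116*(-152))) = 2909310912/17632 = 2909310912*(1/17632) = 90915966/551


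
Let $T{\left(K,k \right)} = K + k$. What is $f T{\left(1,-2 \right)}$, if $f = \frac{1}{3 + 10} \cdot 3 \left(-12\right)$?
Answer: $\frac{36}{13} \approx 2.7692$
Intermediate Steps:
$f = - \frac{36}{13}$ ($f = \frac{1}{13} \cdot 3 \left(-12\right) = \frac{3}{13} \left(-12\right) = - \frac{36}{13} \approx -2.7692$)
$f T{\left(1,-2 \right)} = - \frac{36 \left(1 - 2\right)}{13} = \left(- \frac{36}{13}\right) \left(-1\right) = \frac{36}{13}$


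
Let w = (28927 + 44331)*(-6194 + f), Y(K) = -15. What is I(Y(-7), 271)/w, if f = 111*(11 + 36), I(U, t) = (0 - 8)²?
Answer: -32/35786533 ≈ -8.9419e-7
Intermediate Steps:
I(U, t) = 64 (I(U, t) = (-8)² = 64)
f = 5217 (f = 111*47 = 5217)
w = -71573066 (w = (28927 + 44331)*(-6194 + 5217) = 73258*(-977) = -71573066)
I(Y(-7), 271)/w = 64/(-71573066) = 64*(-1/71573066) = -32/35786533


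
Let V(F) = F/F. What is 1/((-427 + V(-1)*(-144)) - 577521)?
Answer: -1/578092 ≈ -1.7298e-6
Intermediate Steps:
V(F) = 1
1/((-427 + V(-1)*(-144)) - 577521) = 1/((-427 + 1*(-144)) - 577521) = 1/((-427 - 144) - 577521) = 1/(-571 - 577521) = 1/(-578092) = -1/578092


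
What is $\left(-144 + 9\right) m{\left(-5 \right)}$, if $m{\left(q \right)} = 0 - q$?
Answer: $-675$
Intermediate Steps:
$m{\left(q \right)} = - q$
$\left(-144 + 9\right) m{\left(-5 \right)} = \left(-144 + 9\right) \left(\left(-1\right) \left(-5\right)\right) = \left(-135\right) 5 = -675$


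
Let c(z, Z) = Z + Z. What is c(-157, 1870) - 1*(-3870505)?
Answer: 3874245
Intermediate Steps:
c(z, Z) = 2*Z
c(-157, 1870) - 1*(-3870505) = 2*1870 - 1*(-3870505) = 3740 + 3870505 = 3874245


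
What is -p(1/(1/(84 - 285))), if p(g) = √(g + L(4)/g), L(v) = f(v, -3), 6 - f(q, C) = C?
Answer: -I*√902490/67 ≈ -14.179*I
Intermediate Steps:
f(q, C) = 6 - C
L(v) = 9 (L(v) = 6 - 1*(-3) = 6 + 3 = 9)
p(g) = √(g + 9/g)
-p(1/(1/(84 - 285))) = -√(1/(1/(84 - 285)) + 9/(1/(1/(84 - 285)))) = -√(1/(1/(-201)) + 9/(1/(1/(-201)))) = -√(1/(-1/201) + 9/(1/(-1/201))) = -√(-201 + 9/(-201)) = -√(-201 + 9*(-1/201)) = -√(-201 - 3/67) = -√(-13470/67) = -I*√902490/67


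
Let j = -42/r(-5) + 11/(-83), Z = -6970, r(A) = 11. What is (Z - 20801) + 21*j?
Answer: -25430670/913 ≈ -27854.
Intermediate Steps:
j = -3607/913 (j = -42/11 + 11/(-83) = -42*1/11 + 11*(-1/83) = -42/11 - 11/83 = -3607/913 ≈ -3.9507)
(Z - 20801) + 21*j = (-6970 - 20801) + 21*(-3607/913) = -27771 - 75747/913 = -25430670/913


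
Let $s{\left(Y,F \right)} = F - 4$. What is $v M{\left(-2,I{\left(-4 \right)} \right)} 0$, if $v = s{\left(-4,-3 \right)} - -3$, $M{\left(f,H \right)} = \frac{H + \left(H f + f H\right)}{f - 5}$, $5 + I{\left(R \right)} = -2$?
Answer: $0$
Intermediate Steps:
$I{\left(R \right)} = -7$ ($I{\left(R \right)} = -5 - 2 = -7$)
$s{\left(Y,F \right)} = -4 + F$
$M{\left(f,H \right)} = \frac{H + 2 H f}{-5 + f}$ ($M{\left(f,H \right)} = \frac{H + \left(H f + H f\right)}{-5 + f} = \frac{H + 2 H f}{-5 + f}$)
$v = -4$ ($v = \left(-4 - 3\right) - -3 = -7 + 3 = -4$)
$v M{\left(-2,I{\left(-4 \right)} \right)} 0 = - 4 \left(- \frac{7 \left(1 + 2 \left(-2\right)\right)}{-5 - 2}\right) 0 = - 4 \left(- \frac{7 \left(1 - 4\right)}{-7}\right) 0 = - 4 \left(\left(-7\right) \left(- \frac{1}{7}\right) \left(-3\right)\right) 0 = \left(-4\right) \left(-3\right) 0 = 12 \cdot 0 = 0$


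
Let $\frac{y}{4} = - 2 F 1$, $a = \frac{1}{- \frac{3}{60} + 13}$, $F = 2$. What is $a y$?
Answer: $- \frac{320}{259} \approx -1.2355$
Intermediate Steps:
$a = \frac{20}{259}$ ($a = \frac{1}{\left(-3\right) \frac{1}{60} + 13} = \frac{1}{- \frac{1}{20} + 13} = \frac{1}{\frac{259}{20}} = \frac{20}{259} \approx 0.07722$)
$y = -16$ ($y = 4 \left(-2\right) 2 \cdot 1 = 4 \left(\left(-4\right) 1\right) = 4 \left(-4\right) = -16$)
$a y = \frac{20}{259} \left(-16\right) = - \frac{320}{259}$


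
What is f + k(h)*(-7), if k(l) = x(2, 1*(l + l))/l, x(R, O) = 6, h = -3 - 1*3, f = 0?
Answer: 7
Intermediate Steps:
h = -6 (h = -3 - 3 = -6)
k(l) = 6/l
f + k(h)*(-7) = 0 + (6/(-6))*(-7) = 0 + (6*(-⅙))*(-7) = 0 - 1*(-7) = 0 + 7 = 7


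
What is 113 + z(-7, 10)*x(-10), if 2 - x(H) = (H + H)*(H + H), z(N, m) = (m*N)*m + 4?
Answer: 277121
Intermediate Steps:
z(N, m) = 4 + N*m**2 (z(N, m) = (N*m)*m + 4 = N*m**2 + 4 = 4 + N*m**2)
x(H) = 2 - 4*H**2 (x(H) = 2 - (H + H)*(H + H) = 2 - 2*H*2*H = 2 - 4*H**2)
113 + z(-7, 10)*x(-10) = 113 + (4 - 7*10**2)*(2 - 4*(-10)**2) = 113 + (4 - 7*100)*(2 - 4*100) = 113 + (4 - 700)*(2 - 400) = 113 - 696*(-398) = 113 + 277008 = 277121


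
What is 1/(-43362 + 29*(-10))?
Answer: -1/43652 ≈ -2.2908e-5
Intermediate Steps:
1/(-43362 + 29*(-10)) = 1/(-43362 - 290) = 1/(-43652) = -1/43652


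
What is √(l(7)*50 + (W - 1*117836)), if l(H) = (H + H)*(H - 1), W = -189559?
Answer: I*√303195 ≈ 550.63*I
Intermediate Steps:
l(H) = 2*H*(-1 + H) (l(H) = (2*H)*(-1 + H) = 2*H*(-1 + H))
√(l(7)*50 + (W - 1*117836)) = √((2*7*(-1 + 7))*50 + (-189559 - 1*117836)) = √((2*7*6)*50 + (-189559 - 117836)) = √(84*50 - 307395) = √(4200 - 307395) = √(-303195) = I*√303195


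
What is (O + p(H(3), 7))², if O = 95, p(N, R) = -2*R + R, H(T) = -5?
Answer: 7744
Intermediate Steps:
p(N, R) = -R
(O + p(H(3), 7))² = (95 - 1*7)² = (95 - 7)² = 88² = 7744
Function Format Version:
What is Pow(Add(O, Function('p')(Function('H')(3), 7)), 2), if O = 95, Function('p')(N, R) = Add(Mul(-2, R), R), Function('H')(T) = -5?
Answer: 7744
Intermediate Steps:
Function('p')(N, R) = Mul(-1, R)
Pow(Add(O, Function('p')(Function('H')(3), 7)), 2) = Pow(Add(95, Mul(-1, 7)), 2) = Pow(Add(95, -7), 2) = Pow(88, 2) = 7744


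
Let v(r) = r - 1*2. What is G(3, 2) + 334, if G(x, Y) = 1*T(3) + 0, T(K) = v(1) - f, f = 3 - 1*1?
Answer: 331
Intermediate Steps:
v(r) = -2 + r (v(r) = r - 2 = -2 + r)
f = 2 (f = 3 - 1 = 2)
T(K) = -3 (T(K) = (-2 + 1) - 1*2 = -1 - 2 = -3)
G(x, Y) = -3 (G(x, Y) = 1*(-3) + 0 = -3 + 0 = -3)
G(3, 2) + 334 = -3 + 334 = 331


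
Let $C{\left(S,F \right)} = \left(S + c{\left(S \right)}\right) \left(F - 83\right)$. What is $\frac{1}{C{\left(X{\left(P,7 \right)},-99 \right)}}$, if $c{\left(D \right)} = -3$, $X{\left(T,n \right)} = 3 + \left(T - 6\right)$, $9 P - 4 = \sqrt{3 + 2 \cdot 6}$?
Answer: $\frac{45}{45227} + \frac{9 \sqrt{15}}{452270} \approx 0.0010721$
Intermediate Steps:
$P = \frac{4}{9} + \frac{\sqrt{15}}{9}$ ($P = \frac{4}{9} + \frac{\sqrt{3 + 2 \cdot 6}}{9} = \frac{4}{9} + \frac{\sqrt{3 + 12}}{9} = \frac{4}{9} + \frac{\sqrt{15}}{9} \approx 0.87478$)
$X{\left(T,n \right)} = -3 + T$ ($X{\left(T,n \right)} = 3 + \left(T - 6\right) = 3 + \left(-6 + T\right) = -3 + T$)
$C{\left(S,F \right)} = \left(-83 + F\right) \left(-3 + S\right)$ ($C{\left(S,F \right)} = \left(S - 3\right) \left(F - 83\right) = \left(-3 + S\right) \left(-83 + F\right) = \left(-83 + F\right) \left(-3 + S\right)$)
$\frac{1}{C{\left(X{\left(P,7 \right)},-99 \right)}} = \frac{1}{249 - 83 \left(-3 + \left(\frac{4}{9} + \frac{\sqrt{15}}{9}\right)\right) - -297 - 99 \left(-3 + \left(\frac{4}{9} + \frac{\sqrt{15}}{9}\right)\right)} = \frac{1}{249 - 83 \left(- \frac{23}{9} + \frac{\sqrt{15}}{9}\right) + 297 - 99 \left(- \frac{23}{9} + \frac{\sqrt{15}}{9}\right)} = \frac{1}{249 + \left(\frac{1909}{9} - \frac{83 \sqrt{15}}{9}\right) + 297 + \left(253 - 11 \sqrt{15}\right)} = \frac{1}{\frac{9100}{9} - \frac{182 \sqrt{15}}{9}}$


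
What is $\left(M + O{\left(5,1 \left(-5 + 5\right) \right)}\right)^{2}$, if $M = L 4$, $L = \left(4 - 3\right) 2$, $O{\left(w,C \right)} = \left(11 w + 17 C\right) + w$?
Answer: $4624$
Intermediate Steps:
$O{\left(w,C \right)} = 12 w + 17 C$
$L = 2$ ($L = 1 \cdot 2 = 2$)
$M = 8$ ($M = 2 \cdot 4 = 8$)
$\left(M + O{\left(5,1 \left(-5 + 5\right) \right)}\right)^{2} = \left(8 + \left(12 \cdot 5 + 17 \cdot 1 \left(-5 + 5\right)\right)\right)^{2} = \left(8 + \left(60 + 17 \cdot 1 \cdot 0\right)\right)^{2} = \left(8 + \left(60 + 17 \cdot 0\right)\right)^{2} = \left(8 + \left(60 + 0\right)\right)^{2} = \left(8 + 60\right)^{2} = 68^{2} = 4624$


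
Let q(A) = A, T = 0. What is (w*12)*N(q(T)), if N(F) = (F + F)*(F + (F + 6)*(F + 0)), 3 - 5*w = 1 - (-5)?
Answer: 0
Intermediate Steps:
w = -⅗ (w = ⅗ - (1 - (-5))/5 = ⅗ - (1 - 1*(-5))/5 = ⅗ - (1 + 5)/5 = ⅗ - ⅕*6 = ⅗ - 6/5 = -⅗ ≈ -0.60000)
N(F) = 2*F*(F + F*(6 + F)) (N(F) = (2*F)*(F + (6 + F)*F) = (2*F)*(F + F*(6 + F)) = 2*F*(F + F*(6 + F)))
(w*12)*N(q(T)) = (-⅗*12)*(2*0²*(7 + 0)) = -72*0*7/5 = -36/5*0 = 0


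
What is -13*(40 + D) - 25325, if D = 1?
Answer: -25858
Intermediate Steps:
-13*(40 + D) - 25325 = -13*(40 + 1) - 25325 = -13*41 - 25325 = -533 - 25325 = -25858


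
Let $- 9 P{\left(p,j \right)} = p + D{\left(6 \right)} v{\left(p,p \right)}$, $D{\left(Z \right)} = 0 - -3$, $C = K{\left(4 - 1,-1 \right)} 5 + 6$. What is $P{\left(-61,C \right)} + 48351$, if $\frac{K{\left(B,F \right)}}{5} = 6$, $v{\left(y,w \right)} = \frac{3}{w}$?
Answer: $\frac{26548429}{549} \approx 48358.0$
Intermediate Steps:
$K{\left(B,F \right)} = 30$ ($K{\left(B,F \right)} = 5 \cdot 6 = 30$)
$C = 156$ ($C = 30 \cdot 5 + 6 = 150 + 6 = 156$)
$D{\left(Z \right)} = 3$ ($D{\left(Z \right)} = 0 + 3 = 3$)
$P{\left(p,j \right)} = - \frac{1}{p} - \frac{p}{9}$ ($P{\left(p,j \right)} = - \frac{p + 3 \frac{3}{p}}{9} = - \frac{p + \frac{9}{p}}{9} = - \frac{1}{p} - \frac{p}{9}$)
$P{\left(-61,C \right)} + 48351 = \left(- \frac{1}{-61} - - \frac{61}{9}\right) + 48351 = \left(\left(-1\right) \left(- \frac{1}{61}\right) + \frac{61}{9}\right) + 48351 = \left(\frac{1}{61} + \frac{61}{9}\right) + 48351 = \frac{3730}{549} + 48351 = \frac{26548429}{549}$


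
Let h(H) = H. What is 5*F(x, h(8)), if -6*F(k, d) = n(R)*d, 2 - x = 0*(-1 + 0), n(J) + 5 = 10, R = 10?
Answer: -100/3 ≈ -33.333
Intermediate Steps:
n(J) = 5 (n(J) = -5 + 10 = 5)
x = 2 (x = 2 - 0*(-1 + 0) = 2 - 0*(-1) = 2 - 1*0 = 2 + 0 = 2)
F(k, d) = -5*d/6
5*F(x, h(8)) = 5*(-⅚*8) = 5*(-20/3) = -100/3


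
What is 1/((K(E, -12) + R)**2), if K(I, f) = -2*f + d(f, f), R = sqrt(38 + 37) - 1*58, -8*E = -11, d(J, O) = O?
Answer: (46 - 5*sqrt(3))**(-2) ≈ 0.00071723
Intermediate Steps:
E = 11/8 (E = -1/8*(-11) = 11/8 ≈ 1.3750)
R = -58 + 5*sqrt(3) (R = sqrt(75) - 58 = 5*sqrt(3) - 58 = -58 + 5*sqrt(3) ≈ -49.340)
K(I, f) = -f (K(I, f) = -2*f + f = -f)
1/((K(E, -12) + R)**2) = 1/((-1*(-12) + (-58 + 5*sqrt(3)))**2) = 1/((12 + (-58 + 5*sqrt(3)))**2) = 1/((-46 + 5*sqrt(3))**2) = (-46 + 5*sqrt(3))**(-2)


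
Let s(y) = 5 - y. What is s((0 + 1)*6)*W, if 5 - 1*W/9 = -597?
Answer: -5418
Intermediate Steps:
W = 5418 (W = 45 - 9*(-597) = 45 + 5373 = 5418)
s((0 + 1)*6)*W = (5 - (0 + 1)*6)*5418 = (5 - 6)*5418 = -1*5418 = -5418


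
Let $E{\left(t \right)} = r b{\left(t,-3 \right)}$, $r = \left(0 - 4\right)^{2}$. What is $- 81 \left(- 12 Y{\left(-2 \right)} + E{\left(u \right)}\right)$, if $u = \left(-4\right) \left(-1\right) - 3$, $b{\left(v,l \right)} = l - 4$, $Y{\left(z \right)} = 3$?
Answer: $11988$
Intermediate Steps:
$b{\left(v,l \right)} = -4 + l$
$r = 16$ ($r = \left(-4\right)^{2} = 16$)
$u = 1$ ($u = 4 - 3 = 1$)
$E{\left(t \right)} = -112$ ($E{\left(t \right)} = 16 \left(-4 - 3\right) = 16 \left(-7\right) = -112$)
$- 81 \left(- 12 Y{\left(-2 \right)} + E{\left(u \right)}\right) = - 81 \left(\left(-12\right) 3 - 112\right) = - 81 \left(-36 - 112\right) = \left(-81\right) \left(-148\right) = 11988$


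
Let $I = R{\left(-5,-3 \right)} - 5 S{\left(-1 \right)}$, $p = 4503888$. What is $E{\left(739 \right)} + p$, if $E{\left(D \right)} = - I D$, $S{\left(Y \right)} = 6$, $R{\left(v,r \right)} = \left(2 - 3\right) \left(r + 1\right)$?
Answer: $4524580$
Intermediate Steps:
$R{\left(v,r \right)} = -1 - r$ ($R{\left(v,r \right)} = - (1 + r) = -1 - r$)
$I = -28$ ($I = \left(-1 - -3\right) - 30 = \left(-1 + 3\right) - 30 = 2 - 30 = -28$)
$E{\left(D \right)} = 28 D$ ($E{\left(D \right)} = \left(-1\right) \left(-28\right) D = 28 D$)
$E{\left(739 \right)} + p = 28 \cdot 739 + 4503888 = 20692 + 4503888 = 4524580$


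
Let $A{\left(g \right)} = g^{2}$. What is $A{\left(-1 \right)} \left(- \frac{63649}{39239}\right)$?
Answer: $- \frac{63649}{39239} \approx -1.6221$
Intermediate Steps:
$A{\left(-1 \right)} \left(- \frac{63649}{39239}\right) = \left(-1\right)^{2} \left(- \frac{63649}{39239}\right) = 1 \left(\left(-63649\right) \frac{1}{39239}\right) = 1 \left(- \frac{63649}{39239}\right) = - \frac{63649}{39239}$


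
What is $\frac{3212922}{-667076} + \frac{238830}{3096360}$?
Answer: $- \frac{81575378357}{17212562028} \approx -4.7393$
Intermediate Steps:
$\frac{3212922}{-667076} + \frac{238830}{3096360} = 3212922 \left(- \frac{1}{667076}\right) + 238830 \cdot \frac{1}{3096360} = - \frac{1606461}{333538} + \frac{7961}{103212} = - \frac{81575378357}{17212562028}$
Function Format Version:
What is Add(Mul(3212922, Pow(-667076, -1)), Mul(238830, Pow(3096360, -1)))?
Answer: Rational(-81575378357, 17212562028) ≈ -4.7393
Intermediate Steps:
Add(Mul(3212922, Pow(-667076, -1)), Mul(238830, Pow(3096360, -1))) = Add(Mul(3212922, Rational(-1, 667076)), Mul(238830, Rational(1, 3096360))) = Add(Rational(-1606461, 333538), Rational(7961, 103212)) = Rational(-81575378357, 17212562028)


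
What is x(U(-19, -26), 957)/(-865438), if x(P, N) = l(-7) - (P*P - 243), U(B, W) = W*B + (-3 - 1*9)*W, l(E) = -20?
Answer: 649413/865438 ≈ 0.75039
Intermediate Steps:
U(B, W) = -12*W + B*W (U(B, W) = B*W + (-3 - 9)*W = B*W - 12*W = -12*W + B*W)
x(P, N) = 223 - P**2 (x(P, N) = -20 - (P*P - 243) = -20 - (P**2 - 243) = -20 - (-243 + P**2) = -20 + (243 - P**2) = 223 - P**2)
x(U(-19, -26), 957)/(-865438) = (223 - (-26*(-12 - 19))**2)/(-865438) = (223 - (-26*(-31))**2)*(-1/865438) = (223 - 1*806**2)*(-1/865438) = (223 - 1*649636)*(-1/865438) = (223 - 649636)*(-1/865438) = -649413*(-1/865438) = 649413/865438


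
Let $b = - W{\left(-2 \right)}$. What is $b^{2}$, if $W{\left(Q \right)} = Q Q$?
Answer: $16$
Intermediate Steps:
$W{\left(Q \right)} = Q^{2}$
$b = -4$ ($b = - \left(-2\right)^{2} = \left(-1\right) 4 = -4$)
$b^{2} = \left(-4\right)^{2} = 16$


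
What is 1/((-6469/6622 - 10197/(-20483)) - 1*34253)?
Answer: -135638426/4646087985771 ≈ -2.9194e-5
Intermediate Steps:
1/((-6469/6622 - 10197/(-20483)) - 1*34253) = 1/((-6469*1/6622 - 10197*(-1/20483)) - 34253) = 1/((-6469/6622 + 10197/20483) - 34253) = 1/(-64979993/135638426 - 34253) = 1/(-4646087985771/135638426) = -135638426/4646087985771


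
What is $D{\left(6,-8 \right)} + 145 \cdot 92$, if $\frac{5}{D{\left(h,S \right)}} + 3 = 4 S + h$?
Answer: $\frac{386855}{29} \approx 13340.0$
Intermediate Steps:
$D{\left(h,S \right)} = \frac{5}{-3 + h + 4 S}$ ($D{\left(h,S \right)} = \frac{5}{-3 + \left(4 S + h\right)} = \frac{5}{-3 + \left(h + 4 S\right)} = \frac{5}{-3 + h + 4 S}$)
$D{\left(6,-8 \right)} + 145 \cdot 92 = \frac{5}{-3 + 6 + 4 \left(-8\right)} + 145 \cdot 92 = \frac{5}{-3 + 6 - 32} + 13340 = \frac{5}{-29} + 13340 = 5 \left(- \frac{1}{29}\right) + 13340 = - \frac{5}{29} + 13340 = \frac{386855}{29}$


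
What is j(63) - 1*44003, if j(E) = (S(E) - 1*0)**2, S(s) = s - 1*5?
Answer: -40639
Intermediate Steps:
S(s) = -5 + s (S(s) = s - 5 = -5 + s)
j(E) = (-5 + E)**2 (j(E) = ((-5 + E) - 1*0)**2 = ((-5 + E) + 0)**2 = (-5 + E)**2)
j(63) - 1*44003 = (-5 + 63)**2 - 1*44003 = 58**2 - 44003 = 3364 - 44003 = -40639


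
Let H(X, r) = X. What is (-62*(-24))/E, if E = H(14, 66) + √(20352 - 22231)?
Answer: 20832/2075 - 1488*I*√1879/2075 ≈ 10.04 - 31.085*I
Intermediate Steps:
E = 14 + I*√1879 (E = 14 + √(20352 - 22231) = 14 + √(-1879) = 14 + I*√1879 ≈ 14.0 + 43.347*I)
(-62*(-24))/E = (-62*(-24))/(14 + I*√1879) = 1488/(14 + I*√1879)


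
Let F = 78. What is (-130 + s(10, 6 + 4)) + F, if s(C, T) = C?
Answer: -42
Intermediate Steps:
(-130 + s(10, 6 + 4)) + F = (-130 + 10) + 78 = -120 + 78 = -42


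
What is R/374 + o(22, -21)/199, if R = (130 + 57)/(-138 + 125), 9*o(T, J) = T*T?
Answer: 10793/46566 ≈ 0.23178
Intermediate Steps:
o(T, J) = T²/9 (o(T, J) = (T*T)/9 = T²/9)
R = -187/13 (R = 187/(-13) = 187*(-1/13) = -187/13 ≈ -14.385)
R/374 + o(22, -21)/199 = -187/13/374 + ((⅑)*22²)/199 = -187/13*1/374 + ((⅑)*484)*(1/199) = -1/26 + (484/9)*(1/199) = -1/26 + 484/1791 = 10793/46566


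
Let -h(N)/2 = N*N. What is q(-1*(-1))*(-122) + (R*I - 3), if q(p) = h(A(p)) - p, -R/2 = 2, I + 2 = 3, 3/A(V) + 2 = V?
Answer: 2311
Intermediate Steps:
A(V) = 3/(-2 + V)
I = 1 (I = -2 + 3 = 1)
R = -4 (R = -2*2 = -4)
h(N) = -2*N² (h(N) = -2*N*N = -2*N²)
q(p) = -p - 18/(-2 + p)² (q(p) = -2*9/(-2 + p)² - p = -18/(-2 + p)² - p = -p - 18/(-2 + p)²)
q(-1*(-1))*(-122) + (R*I - 3) = (-(-1)*(-1) - 18/(-2 - 1*(-1))²)*(-122) + (-4*1 - 3) = (-1*1 - 18/(-2 + 1)²)*(-122) + (-4 - 3) = (-1 - 18/(-1)²)*(-122) - 7 = (-1 - 18*1)*(-122) - 7 = (-1 - 18)*(-122) - 7 = -19*(-122) - 7 = 2318 - 7 = 2311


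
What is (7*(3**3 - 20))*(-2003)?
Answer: -98147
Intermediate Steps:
(7*(3**3 - 20))*(-2003) = (7*(27 - 20))*(-2003) = (7*7)*(-2003) = 49*(-2003) = -98147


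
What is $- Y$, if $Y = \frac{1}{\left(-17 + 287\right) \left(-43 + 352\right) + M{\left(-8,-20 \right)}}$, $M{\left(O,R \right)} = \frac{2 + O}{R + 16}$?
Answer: $- \frac{2}{166863} \approx -1.1986 \cdot 10^{-5}$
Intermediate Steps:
$M{\left(O,R \right)} = \frac{2 + O}{16 + R}$
$Y = \frac{2}{166863}$ ($Y = \frac{1}{\left(-17 + 287\right) \left(-43 + 352\right) + \frac{2 - 8}{16 - 20}} = \frac{1}{270 \cdot 309 + \frac{1}{-4} \left(-6\right)} = \frac{1}{83430 - - \frac{3}{2}} = \frac{1}{83430 + \frac{3}{2}} = \frac{1}{\frac{166863}{2}} = \frac{2}{166863} \approx 1.1986 \cdot 10^{-5}$)
$- Y = \left(-1\right) \frac{2}{166863} = - \frac{2}{166863}$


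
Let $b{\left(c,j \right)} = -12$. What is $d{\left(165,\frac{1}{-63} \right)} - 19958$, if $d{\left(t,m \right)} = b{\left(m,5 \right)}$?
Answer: $-19970$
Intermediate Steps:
$d{\left(t,m \right)} = -12$
$d{\left(165,\frac{1}{-63} \right)} - 19958 = -12 - 19958 = -19970$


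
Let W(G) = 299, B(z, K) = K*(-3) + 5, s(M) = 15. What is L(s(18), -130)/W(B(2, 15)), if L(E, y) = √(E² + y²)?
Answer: 5*√685/299 ≈ 0.43767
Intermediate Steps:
B(z, K) = 5 - 3*K (B(z, K) = -3*K + 5 = 5 - 3*K)
L(s(18), -130)/W(B(2, 15)) = √(15² + (-130)²)/299 = √(225 + 16900)*(1/299) = √17125*(1/299) = (5*√685)*(1/299) = 5*√685/299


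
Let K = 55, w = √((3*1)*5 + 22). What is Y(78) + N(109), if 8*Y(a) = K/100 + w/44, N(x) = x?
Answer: 17451/160 + √37/352 ≈ 109.09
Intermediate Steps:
w = √37 (w = √(3*5 + 22) = √(15 + 22) = √37 ≈ 6.0828)
Y(a) = 11/160 + √37/352 (Y(a) = (55/100 + √37/44)/8 = (55*(1/100) + √37*(1/44))/8 = (11/20 + √37/44)/8 = 11/160 + √37/352)
Y(78) + N(109) = (11/160 + √37/352) + 109 = 17451/160 + √37/352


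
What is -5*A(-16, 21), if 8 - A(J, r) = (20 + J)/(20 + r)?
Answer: -1620/41 ≈ -39.512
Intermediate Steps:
A(J, r) = 8 - (20 + J)/(20 + r)
-5*A(-16, 21) = -5*(140 - 1*(-16) + 8*21)/(20 + 21) = -5*(140 + 16 + 168)/41 = -5*324/41 = -1620/41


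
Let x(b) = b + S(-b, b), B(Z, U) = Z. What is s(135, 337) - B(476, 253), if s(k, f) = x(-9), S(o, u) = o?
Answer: -476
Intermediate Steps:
x(b) = 0 (x(b) = b - b = 0)
s(k, f) = 0
s(135, 337) - B(476, 253) = 0 - 1*476 = 0 - 476 = -476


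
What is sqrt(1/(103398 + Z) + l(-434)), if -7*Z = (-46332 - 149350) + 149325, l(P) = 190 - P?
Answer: sqrt(370107035431177)/770143 ≈ 24.980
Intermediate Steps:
Z = 46357/7 (Z = -((-46332 - 149350) + 149325)/7 = -(-195682 + 149325)/7 = -1/7*(-46357) = 46357/7 ≈ 6622.4)
sqrt(1/(103398 + Z) + l(-434)) = sqrt(1/(103398 + 46357/7) + (190 - 1*(-434))) = sqrt(1/(770143/7) + (190 + 434)) = sqrt(7/770143 + 624) = sqrt(480569239/770143) = sqrt(370107035431177)/770143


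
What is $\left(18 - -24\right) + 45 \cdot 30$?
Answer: $1392$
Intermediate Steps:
$\left(18 - -24\right) + 45 \cdot 30 = \left(18 + 24\right) + 1350 = 42 + 1350 = 1392$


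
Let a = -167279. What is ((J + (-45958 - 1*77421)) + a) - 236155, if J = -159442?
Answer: -686255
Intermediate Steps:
((J + (-45958 - 1*77421)) + a) - 236155 = ((-159442 + (-45958 - 1*77421)) - 167279) - 236155 = ((-159442 + (-45958 - 77421)) - 167279) - 236155 = ((-159442 - 123379) - 167279) - 236155 = (-282821 - 167279) - 236155 = -450100 - 236155 = -686255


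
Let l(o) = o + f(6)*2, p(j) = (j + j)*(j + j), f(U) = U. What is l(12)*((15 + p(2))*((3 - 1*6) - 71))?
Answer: -55056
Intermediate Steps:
p(j) = 4*j² (p(j) = (2*j)*(2*j) = 4*j²)
l(o) = 12 + o (l(o) = o + 6*2 = o + 12 = 12 + o)
l(12)*((15 + p(2))*((3 - 1*6) - 71)) = (12 + 12)*((15 + 4*2²)*((3 - 1*6) - 71)) = 24*((15 + 4*4)*((3 - 6) - 71)) = 24*((15 + 16)*(-3 - 71)) = 24*(31*(-74)) = 24*(-2294) = -55056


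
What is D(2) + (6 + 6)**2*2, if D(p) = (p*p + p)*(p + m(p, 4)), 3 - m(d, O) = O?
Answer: 294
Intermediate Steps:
m(d, O) = 3 - O
D(p) = (-1 + p)*(p + p**2) (D(p) = (p*p + p)*(p + (3 - 1*4)) = (p**2 + p)*(p + (3 - 4)) = (p + p**2)*(p - 1) = (p + p**2)*(-1 + p) = (-1 + p)*(p + p**2))
D(2) + (6 + 6)**2*2 = (2**3 - 1*2) + (6 + 6)**2*2 = (8 - 2) + 12**2*2 = 6 + 144*2 = 6 + 288 = 294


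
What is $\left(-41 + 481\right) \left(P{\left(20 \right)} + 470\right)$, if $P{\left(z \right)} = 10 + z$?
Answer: $220000$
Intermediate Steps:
$\left(-41 + 481\right) \left(P{\left(20 \right)} + 470\right) = \left(-41 + 481\right) \left(\left(10 + 20\right) + 470\right) = 440 \left(30 + 470\right) = 440 \cdot 500 = 220000$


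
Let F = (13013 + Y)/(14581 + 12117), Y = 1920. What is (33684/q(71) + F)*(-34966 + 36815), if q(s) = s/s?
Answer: 1662824864885/26698 ≈ 6.2283e+7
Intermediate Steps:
q(s) = 1
F = 14933/26698 (F = (13013 + 1920)/(14581 + 12117) = 14933/26698 ≈ 0.55933)
(33684/q(71) + F)*(-34966 + 36815) = (33684/1 + 14933/26698)*(-34966 + 36815) = (33684*1 + 14933/26698)*1849 = (33684 + 14933/26698)*1849 = (899310365/26698)*1849 = 1662824864885/26698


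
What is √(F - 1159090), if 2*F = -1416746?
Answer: I*√1867463 ≈ 1366.6*I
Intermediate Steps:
F = -708373 (F = (½)*(-1416746) = -708373)
√(F - 1159090) = √(-708373 - 1159090) = √(-1867463) = I*√1867463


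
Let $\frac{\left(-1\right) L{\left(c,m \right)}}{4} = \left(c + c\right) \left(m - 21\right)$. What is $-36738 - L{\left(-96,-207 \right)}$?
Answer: $138366$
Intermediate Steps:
$L{\left(c,m \right)} = - 8 c \left(-21 + m\right)$ ($L{\left(c,m \right)} = - 4 \left(c + c\right) \left(m - 21\right) = - 4 \cdot 2 c \left(-21 + m\right) = - 8 c \left(-21 + m\right)$)
$-36738 - L{\left(-96,-207 \right)} = -36738 - 8 \left(-96\right) \left(21 - -207\right) = -36738 - 8 \left(-96\right) \left(21 + 207\right) = -36738 - 8 \left(-96\right) 228 = -36738 - -175104 = -36738 + 175104 = 138366$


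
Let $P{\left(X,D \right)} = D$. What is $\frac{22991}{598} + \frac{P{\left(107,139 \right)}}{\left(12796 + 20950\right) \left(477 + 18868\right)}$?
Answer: $\frac{3752225311448}{97596047315} \approx 38.446$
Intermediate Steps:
$\frac{22991}{598} + \frac{P{\left(107,139 \right)}}{\left(12796 + 20950\right) \left(477 + 18868\right)} = \frac{22991}{598} + \frac{139}{\left(12796 + 20950\right) \left(477 + 18868\right)} = 22991 \cdot \frac{1}{598} + \frac{139}{33746 \cdot 19345} = \frac{22991}{598} + \frac{139}{652816370} = \frac{3752225311448}{97596047315}$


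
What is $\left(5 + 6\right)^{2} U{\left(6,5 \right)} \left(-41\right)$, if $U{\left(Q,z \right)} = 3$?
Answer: $-14883$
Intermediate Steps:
$\left(5 + 6\right)^{2} U{\left(6,5 \right)} \left(-41\right) = \left(5 + 6\right)^{2} \cdot 3 \left(-41\right) = 11^{2} \cdot 3 \left(-41\right) = 121 \cdot 3 \left(-41\right) = 363 \left(-41\right) = -14883$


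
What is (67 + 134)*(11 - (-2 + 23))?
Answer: -2010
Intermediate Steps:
(67 + 134)*(11 - (-2 + 23)) = 201*(11 - 1*21) = 201*(11 - 21) = 201*(-10) = -2010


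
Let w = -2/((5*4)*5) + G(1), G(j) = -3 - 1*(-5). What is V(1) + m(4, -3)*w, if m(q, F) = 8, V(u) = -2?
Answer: 346/25 ≈ 13.840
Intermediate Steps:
G(j) = 2 (G(j) = -3 + 5 = 2)
w = 99/50 (w = -2/((5*4)*5) + 2 = -2/(20*5) + 2 = -2/100 + 2 = -2*1/100 + 2 = -1/50 + 2 = 99/50 ≈ 1.9800)
V(1) + m(4, -3)*w = -2 + 8*(99/50) = -2 + 396/25 = 346/25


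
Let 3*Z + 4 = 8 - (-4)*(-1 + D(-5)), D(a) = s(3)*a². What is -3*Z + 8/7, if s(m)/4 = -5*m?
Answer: 42008/7 ≈ 6001.1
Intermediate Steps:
s(m) = -20*m (s(m) = 4*(-5*m) = -20*m)
D(a) = -60*a² (D(a) = (-20*3)*a² = -60*a²)
Z = -2000 (Z = -4/3 + (8 - (-4)*(-1 - 60*(-5)²))/3 = -4/3 + (8 - (-4)*(-1 - 60*25))/3 = -4/3 + (8 - (-4)*(-1 - 1500))/3 = -4/3 + (8 - (-4)*(-1501))/3 = -4/3 + (8 - 1*6004)/3 = -4/3 + (8 - 6004)/3 = -4/3 + (⅓)*(-5996) = -4/3 - 5996/3 = -2000)
-3*Z + 8/7 = -3*(-2000) + 8/7 = 6000 + 8*(⅐) = 6000 + 8/7 = 42008/7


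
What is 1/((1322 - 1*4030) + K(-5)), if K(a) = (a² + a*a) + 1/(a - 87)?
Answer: -92/244537 ≈ -0.00037622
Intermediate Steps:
K(a) = 1/(-87 + a) + 2*a² (K(a) = (a² + a²) + 1/(-87 + a) = 2*a² + 1/(-87 + a) = 1/(-87 + a) + 2*a²)
1/((1322 - 1*4030) + K(-5)) = 1/((1322 - 1*4030) + (1 - 174*(-5)² + 2*(-5)³)/(-87 - 5)) = 1/((1322 - 4030) + (1 - 174*25 + 2*(-125))/(-92)) = 1/(-2708 - (1 - 4350 - 250)/92) = 1/(-2708 - 1/92*(-4599)) = 1/(-2708 + 4599/92) = 1/(-244537/92) = -92/244537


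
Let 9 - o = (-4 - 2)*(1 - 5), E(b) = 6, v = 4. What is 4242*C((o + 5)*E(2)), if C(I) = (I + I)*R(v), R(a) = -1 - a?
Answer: 2545200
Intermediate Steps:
o = -15 (o = 9 - (-4 - 2)*(1 - 5) = 9 - (-6)*(-4) = 9 - 1*24 = 9 - 24 = -15)
C(I) = -10*I (C(I) = (I + I)*(-1 - 1*4) = (2*I)*(-1 - 4) = (2*I)*(-5) = -10*I)
4242*C((o + 5)*E(2)) = 4242*(-10*(-15 + 5)*6) = 4242*(-(-100)*6) = 4242*(-10*(-60)) = 4242*600 = 2545200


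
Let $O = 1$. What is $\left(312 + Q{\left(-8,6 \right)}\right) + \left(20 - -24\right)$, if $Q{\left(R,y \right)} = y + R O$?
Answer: $354$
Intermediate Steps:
$Q{\left(R,y \right)} = R + y$ ($Q{\left(R,y \right)} = y + R 1 = y + R = R + y$)
$\left(312 + Q{\left(-8,6 \right)}\right) + \left(20 - -24\right) = \left(312 + \left(-8 + 6\right)\right) + \left(20 - -24\right) = \left(312 - 2\right) + \left(20 + 24\right) = 310 + 44 = 354$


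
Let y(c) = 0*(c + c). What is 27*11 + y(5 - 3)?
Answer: 297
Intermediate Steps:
y(c) = 0 (y(c) = 0*(2*c) = 0)
27*11 + y(5 - 3) = 27*11 + 0 = 297 + 0 = 297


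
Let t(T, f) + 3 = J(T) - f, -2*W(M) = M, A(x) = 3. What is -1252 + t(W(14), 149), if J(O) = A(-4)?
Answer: -1401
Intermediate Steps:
J(O) = 3
W(M) = -M/2
t(T, f) = -f (t(T, f) = -3 + (3 - f) = -f)
-1252 + t(W(14), 149) = -1252 - 1*149 = -1252 - 149 = -1401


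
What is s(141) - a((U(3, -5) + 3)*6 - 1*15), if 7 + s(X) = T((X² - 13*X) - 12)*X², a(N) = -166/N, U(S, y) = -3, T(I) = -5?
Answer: -1491346/15 ≈ -99423.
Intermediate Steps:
s(X) = -7 - 5*X²
s(141) - a((U(3, -5) + 3)*6 - 1*15) = (-7 - 5*141²) - (-166)/((-3 + 3)*6 - 1*15) = (-7 - 5*19881) - (-166)/(0*6 - 15) = (-7 - 99405) - (-166)/(0 - 15) = -99412 - (-166)/(-15) = -99412 - (-166)*(-1)/15 = -99412 - 1*166/15 = -99412 - 166/15 = -1491346/15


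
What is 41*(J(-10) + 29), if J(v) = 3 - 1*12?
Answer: 820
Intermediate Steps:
J(v) = -9 (J(v) = 3 - 12 = -9)
41*(J(-10) + 29) = 41*(-9 + 29) = 41*20 = 820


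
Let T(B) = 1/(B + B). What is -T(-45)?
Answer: 1/90 ≈ 0.011111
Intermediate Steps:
T(B) = 1/(2*B)
-T(-45) = -1/(2*(-45)) = -(-1)/(2*45) = -1*(-1/90) = 1/90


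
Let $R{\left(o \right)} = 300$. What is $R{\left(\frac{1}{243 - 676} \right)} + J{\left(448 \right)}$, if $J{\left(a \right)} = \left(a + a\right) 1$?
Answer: $1196$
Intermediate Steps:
$J{\left(a \right)} = 2 a$ ($J{\left(a \right)} = 2 a 1 = 2 a$)
$R{\left(\frac{1}{243 - 676} \right)} + J{\left(448 \right)} = 300 + 2 \cdot 448 = 300 + 896 = 1196$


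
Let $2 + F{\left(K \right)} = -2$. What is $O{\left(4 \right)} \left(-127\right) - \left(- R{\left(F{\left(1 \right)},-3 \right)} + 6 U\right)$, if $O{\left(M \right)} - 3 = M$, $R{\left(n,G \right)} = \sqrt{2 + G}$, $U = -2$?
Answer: $-877 + i \approx -877.0 + 1.0 i$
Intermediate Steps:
$F{\left(K \right)} = -4$ ($F{\left(K \right)} = -2 - 2 = -4$)
$O{\left(M \right)} = 3 + M$
$O{\left(4 \right)} \left(-127\right) - \left(- R{\left(F{\left(1 \right)},-3 \right)} + 6 U\right) = \left(3 + 4\right) \left(-127\right) + \left(\sqrt{2 - 3} - -12\right) = 7 \left(-127\right) + \left(\sqrt{-1} + 12\right) = -889 + \left(i + 12\right) = -889 + \left(12 + i\right) = -877 + i$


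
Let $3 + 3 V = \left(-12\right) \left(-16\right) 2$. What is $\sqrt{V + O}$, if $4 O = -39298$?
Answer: $\frac{3 i \sqrt{4310}}{2} \approx 98.476 i$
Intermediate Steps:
$O = - \frac{19649}{2}$ ($O = \frac{1}{4} \left(-39298\right) = - \frac{19649}{2} \approx -9824.5$)
$V = 127$ ($V = -1 + \frac{\left(-12\right) \left(-16\right) 2}{3} = -1 + \frac{192 \cdot 2}{3} = -1 + \frac{1}{3} \cdot 384 = -1 + 128 = 127$)
$\sqrt{V + O} = \sqrt{127 - \frac{19649}{2}} = \sqrt{- \frac{19395}{2}} = \frac{3 i \sqrt{4310}}{2}$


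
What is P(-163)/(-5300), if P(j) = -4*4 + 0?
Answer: 4/1325 ≈ 0.0030189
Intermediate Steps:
P(j) = -16 (P(j) = -16 + 0 = -16)
P(-163)/(-5300) = -16/(-5300) = -16*(-1/5300) = 4/1325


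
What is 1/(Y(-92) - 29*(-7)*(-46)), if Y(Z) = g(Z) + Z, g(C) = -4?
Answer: -1/9434 ≈ -0.00010600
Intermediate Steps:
Y(Z) = -4 + Z
1/(Y(-92) - 29*(-7)*(-46)) = 1/((-4 - 92) - 29*(-7)*(-46)) = 1/(-96 + 203*(-46)) = 1/(-96 - 9338) = 1/(-9434) = -1/9434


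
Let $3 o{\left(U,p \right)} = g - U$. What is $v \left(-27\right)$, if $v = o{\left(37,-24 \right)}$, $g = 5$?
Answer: $288$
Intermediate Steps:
$o{\left(U,p \right)} = \frac{5}{3} - \frac{U}{3}$ ($o{\left(U,p \right)} = \frac{5 - U}{3} = \frac{5}{3} - \frac{U}{3}$)
$v = - \frac{32}{3}$ ($v = \frac{5}{3} - \frac{37}{3} = - \frac{32}{3} \approx -10.667$)
$v \left(-27\right) = \left(- \frac{32}{3}\right) \left(-27\right) = 288$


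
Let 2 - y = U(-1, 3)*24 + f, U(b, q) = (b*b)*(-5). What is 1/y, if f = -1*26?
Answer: 1/148 ≈ 0.0067568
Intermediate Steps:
U(b, q) = -5*b² (U(b, q) = b²*(-5) = -5*b²)
f = -26
y = 148 (y = 2 - (-5*(-1)²*24 - 26) = 2 - (-5*1*24 - 26) = 2 - (-5*24 - 26) = 2 - (-120 - 26) = 2 - 1*(-146) = 2 + 146 = 148)
1/y = 1/148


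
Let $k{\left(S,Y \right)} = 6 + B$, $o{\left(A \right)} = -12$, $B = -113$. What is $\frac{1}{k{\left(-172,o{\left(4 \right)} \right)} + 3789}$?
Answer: $\frac{1}{3682} \approx 0.00027159$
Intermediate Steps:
$k{\left(S,Y \right)} = -107$ ($k{\left(S,Y \right)} = 6 - 113 = -107$)
$\frac{1}{k{\left(-172,o{\left(4 \right)} \right)} + 3789} = \frac{1}{-107 + 3789} = \frac{1}{3682}$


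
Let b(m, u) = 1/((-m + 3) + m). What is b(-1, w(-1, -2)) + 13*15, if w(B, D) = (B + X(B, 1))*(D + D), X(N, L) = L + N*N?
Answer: 586/3 ≈ 195.33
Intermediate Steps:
X(N, L) = L + N²
w(B, D) = 2*D*(1 + B + B²) (w(B, D) = (B + (1 + B²))*(D + D) = (1 + B + B²)*(2*D) = 2*D*(1 + B + B²))
b(m, u) = ⅓ (b(m, u) = 1/((3 - m) + m) = 1/3 = ⅓)
b(-1, w(-1, -2)) + 13*15 = ⅓ + 13*15 = ⅓ + 195 = 586/3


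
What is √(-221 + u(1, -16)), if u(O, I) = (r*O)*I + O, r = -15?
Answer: 2*√5 ≈ 4.4721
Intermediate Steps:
u(O, I) = O - 15*I*O (u(O, I) = (-15*O)*I + O = -15*I*O + O = O - 15*I*O)
√(-221 + u(1, -16)) = √(-221 + 1*(1 - 15*(-16))) = √(-221 + 1*(1 + 240)) = √(-221 + 1*241) = √(-221 + 241) = √20 = 2*√5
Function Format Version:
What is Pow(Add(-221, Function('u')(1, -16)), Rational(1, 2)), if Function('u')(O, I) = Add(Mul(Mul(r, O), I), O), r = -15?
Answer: Mul(2, Pow(5, Rational(1, 2))) ≈ 4.4721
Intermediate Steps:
Function('u')(O, I) = Add(O, Mul(-15, I, O)) (Function('u')(O, I) = Add(Mul(Mul(-15, O), I), O) = Add(Mul(-15, I, O), O) = Add(O, Mul(-15, I, O)))
Pow(Add(-221, Function('u')(1, -16)), Rational(1, 2)) = Pow(Add(-221, Mul(1, Add(1, Mul(-15, -16)))), Rational(1, 2)) = Pow(Add(-221, Mul(1, Add(1, 240))), Rational(1, 2)) = Pow(Add(-221, Mul(1, 241)), Rational(1, 2)) = Pow(Add(-221, 241), Rational(1, 2)) = Pow(20, Rational(1, 2)) = Mul(2, Pow(5, Rational(1, 2)))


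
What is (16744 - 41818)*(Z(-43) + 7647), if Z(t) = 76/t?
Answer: -8242952130/43 ≈ -1.9170e+8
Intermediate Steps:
(16744 - 41818)*(Z(-43) + 7647) = (16744 - 41818)*(76/(-43) + 7647) = -25074*(76*(-1/43) + 7647) = -25074*(-76/43 + 7647) = -25074*328745/43 = -8242952130/43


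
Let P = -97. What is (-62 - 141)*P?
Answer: 19691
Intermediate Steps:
(-62 - 141)*P = (-62 - 141)*(-97) = -203*(-97) = 19691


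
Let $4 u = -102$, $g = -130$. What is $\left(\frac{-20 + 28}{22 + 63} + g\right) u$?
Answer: $\frac{16563}{5} \approx 3312.6$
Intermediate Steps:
$u = - \frac{51}{2}$ ($u = \frac{1}{4} \left(-102\right) = - \frac{51}{2} \approx -25.5$)
$\left(\frac{-20 + 28}{22 + 63} + g\right) u = \left(\frac{-20 + 28}{22 + 63} - 130\right) \left(- \frac{51}{2}\right) = \left(\frac{8}{85} - 130\right) \left(- \frac{51}{2}\right) = \left(- \frac{11042}{85}\right) \left(- \frac{51}{2}\right) = \frac{16563}{5}$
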